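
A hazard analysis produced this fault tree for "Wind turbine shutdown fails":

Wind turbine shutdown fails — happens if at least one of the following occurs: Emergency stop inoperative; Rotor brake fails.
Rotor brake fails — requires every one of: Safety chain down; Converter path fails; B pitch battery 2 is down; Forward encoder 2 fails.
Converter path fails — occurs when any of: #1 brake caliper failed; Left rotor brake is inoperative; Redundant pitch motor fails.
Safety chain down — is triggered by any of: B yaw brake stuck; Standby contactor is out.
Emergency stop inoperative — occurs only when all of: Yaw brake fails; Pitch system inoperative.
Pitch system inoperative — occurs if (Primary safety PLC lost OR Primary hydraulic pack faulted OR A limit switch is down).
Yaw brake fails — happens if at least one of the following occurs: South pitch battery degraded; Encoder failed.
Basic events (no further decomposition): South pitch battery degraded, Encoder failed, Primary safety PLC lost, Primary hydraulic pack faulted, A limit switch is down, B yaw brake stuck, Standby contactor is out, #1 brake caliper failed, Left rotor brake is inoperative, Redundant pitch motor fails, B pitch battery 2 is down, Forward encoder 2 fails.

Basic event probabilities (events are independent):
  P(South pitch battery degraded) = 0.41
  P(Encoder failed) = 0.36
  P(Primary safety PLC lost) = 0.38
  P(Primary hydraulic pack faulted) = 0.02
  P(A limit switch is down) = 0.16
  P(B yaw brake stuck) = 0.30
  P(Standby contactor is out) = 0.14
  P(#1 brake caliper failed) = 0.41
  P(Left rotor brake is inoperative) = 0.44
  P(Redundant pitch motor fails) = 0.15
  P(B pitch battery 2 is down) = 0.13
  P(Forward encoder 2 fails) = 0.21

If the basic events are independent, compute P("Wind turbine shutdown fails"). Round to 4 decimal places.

0.3102

P(Yaw brake fails) [OR] = 1 − (1−0.41) × (1−0.36) = 0.622400
P(Pitch system inoperative) [OR] = 1 − (1−0.38) × (1−0.02) × (1−0.16) = 0.489616
P(Emergency stop inoperative) [AND] = 0.622400 × 0.489616 = 0.304737
P(Safety chain down) [OR] = 1 − (1−0.30) × (1−0.14) = 0.398000
P(Converter path fails) [OR] = 1 − (1−0.41) × (1−0.44) × (1−0.15) = 0.719160
P(Rotor brake fails) [AND] = 0.398000 × 0.719160 × 0.13 × 0.21 = 0.007814
P(Wind turbine shutdown fails) [OR] = 1 − (1−0.304737) × (1−0.007814) = 0.310170
Rounded to 4 decimal places: P(Wind turbine shutdown fails) ≈ 0.3102.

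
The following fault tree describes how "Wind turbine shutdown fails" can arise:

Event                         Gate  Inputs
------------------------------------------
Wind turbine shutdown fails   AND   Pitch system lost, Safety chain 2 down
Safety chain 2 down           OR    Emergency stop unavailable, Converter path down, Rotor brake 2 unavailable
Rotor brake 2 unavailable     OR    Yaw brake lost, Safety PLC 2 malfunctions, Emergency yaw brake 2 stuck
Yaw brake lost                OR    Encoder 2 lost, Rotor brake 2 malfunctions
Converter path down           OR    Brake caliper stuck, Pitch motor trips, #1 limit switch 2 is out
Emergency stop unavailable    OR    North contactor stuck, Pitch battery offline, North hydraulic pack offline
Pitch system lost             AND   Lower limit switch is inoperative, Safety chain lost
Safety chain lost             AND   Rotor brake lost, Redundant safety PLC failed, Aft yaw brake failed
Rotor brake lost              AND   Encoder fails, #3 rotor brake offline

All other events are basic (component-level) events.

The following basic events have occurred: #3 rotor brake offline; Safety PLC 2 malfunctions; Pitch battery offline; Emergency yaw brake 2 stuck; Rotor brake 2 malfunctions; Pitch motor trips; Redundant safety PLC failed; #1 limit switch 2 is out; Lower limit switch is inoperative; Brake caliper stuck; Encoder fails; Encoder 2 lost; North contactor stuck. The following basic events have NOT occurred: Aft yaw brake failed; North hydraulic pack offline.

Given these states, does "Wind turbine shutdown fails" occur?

No

Rotor brake lost [AND]: Encoder fails=occurs, #3 rotor brake offline=occurs → all inputs occur → occurs.
Safety chain lost [AND]: Rotor brake lost=occurs, Redundant safety PLC failed=occurs, Aft yaw brake failed=not → not all inputs occur → does not occur.
Pitch system lost [AND]: Lower limit switch is inoperative=occurs, Safety chain lost=not → not all inputs occur → does not occur.
Emergency stop unavailable [OR]: North contactor stuck=occurs, Pitch battery offline=occurs, North hydraulic pack offline=not → at least one input occurs → occurs.
Converter path down [OR]: Brake caliper stuck=occurs, Pitch motor trips=occurs, #1 limit switch 2 is out=occurs → at least one input occurs → occurs.
Yaw brake lost [OR]: Encoder 2 lost=occurs, Rotor brake 2 malfunctions=occurs → at least one input occurs → occurs.
Rotor brake 2 unavailable [OR]: Yaw brake lost=occurs, Safety PLC 2 malfunctions=occurs, Emergency yaw brake 2 stuck=occurs → at least one input occurs → occurs.
Safety chain 2 down [OR]: Emergency stop unavailable=occurs, Converter path down=occurs, Rotor brake 2 unavailable=occurs → at least one input occurs → occurs.
Wind turbine shutdown fails [AND]: Pitch system lost=not, Safety chain 2 down=occurs → not all inputs occur → does not occur.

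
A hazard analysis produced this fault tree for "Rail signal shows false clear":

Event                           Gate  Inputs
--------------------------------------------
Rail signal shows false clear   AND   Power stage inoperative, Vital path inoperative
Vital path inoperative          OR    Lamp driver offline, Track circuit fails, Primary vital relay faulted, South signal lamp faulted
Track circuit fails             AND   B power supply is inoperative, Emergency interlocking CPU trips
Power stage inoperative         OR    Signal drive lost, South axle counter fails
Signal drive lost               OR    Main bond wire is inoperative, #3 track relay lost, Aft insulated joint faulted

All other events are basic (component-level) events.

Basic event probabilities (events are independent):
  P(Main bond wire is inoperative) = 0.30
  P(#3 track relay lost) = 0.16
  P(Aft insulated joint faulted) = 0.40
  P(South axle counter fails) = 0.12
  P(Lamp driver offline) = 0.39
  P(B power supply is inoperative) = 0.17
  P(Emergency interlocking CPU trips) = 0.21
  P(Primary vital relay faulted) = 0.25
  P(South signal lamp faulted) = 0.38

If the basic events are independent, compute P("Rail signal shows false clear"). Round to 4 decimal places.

0.5009

P(Signal drive lost) [OR] = 1 − (1−0.30) × (1−0.16) × (1−0.40) = 0.647200
P(Power stage inoperative) [OR] = 1 − (1−0.647200) × (1−0.12) = 0.689536
P(Track circuit fails) [AND] = 0.17 × 0.21 = 0.035700
P(Vital path inoperative) [OR] = 1 − (1−0.39) × (1−0.035700) × (1−0.25) × (1−0.38) = 0.726476
P(Rail signal shows false clear) [AND] = 0.689536 × 0.726476 = 0.500931
Rounded to 4 decimal places: P(Rail signal shows false clear) ≈ 0.5009.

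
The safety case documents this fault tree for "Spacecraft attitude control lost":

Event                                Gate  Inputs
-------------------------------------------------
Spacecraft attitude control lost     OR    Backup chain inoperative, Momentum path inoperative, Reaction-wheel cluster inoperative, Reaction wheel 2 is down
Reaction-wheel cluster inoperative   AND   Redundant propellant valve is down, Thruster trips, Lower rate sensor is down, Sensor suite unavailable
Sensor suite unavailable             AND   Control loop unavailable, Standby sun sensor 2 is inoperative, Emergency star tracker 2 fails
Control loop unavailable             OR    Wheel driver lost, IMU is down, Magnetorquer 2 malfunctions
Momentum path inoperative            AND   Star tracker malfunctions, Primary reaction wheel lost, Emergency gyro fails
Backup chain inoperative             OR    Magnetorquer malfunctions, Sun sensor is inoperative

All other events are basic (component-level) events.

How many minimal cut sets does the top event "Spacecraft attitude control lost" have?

Backup chain inoperative [OR]: union of children's cut sets → 2 cut set(s).
Momentum path inoperative [AND]: one cut set from each child combined → 1 × 1 × 1 = 1 cut set(s).
Control loop unavailable [OR]: union of children's cut sets → 3 cut set(s).
Sensor suite unavailable [AND]: one cut set from each child combined → 3 × 1 × 1 = 3 cut set(s).
Reaction-wheel cluster inoperative [AND]: one cut set from each child combined → 1 × 1 × 1 × 3 = 3 cut set(s).
Spacecraft attitude control lost [OR]: union of children's cut sets → 7 cut set(s).
Minimal cut sets: {Magnetorquer malfunctions}; {Sun sensor is inoperative}; {Emergency gyro fails, Primary reaction wheel lost, Star tracker malfunctions}; {Emergency star tracker 2 fails, Lower rate sensor is down, Redundant propellant valve is down, Standby sun sensor 2 is inoperative, Thruster trips, Wheel driver lost}; {Emergency star tracker 2 fails, IMU is down, Lower rate sensor is down, Redundant propellant valve is down, Standby sun sensor 2 is inoperative, Thruster trips}; {Emergency star tracker 2 fails, Lower rate sensor is down, Magnetorquer 2 malfunctions, Redundant propellant valve is down, Standby sun sensor 2 is inoperative, Thruster trips}; {Reaction wheel 2 is down}.

7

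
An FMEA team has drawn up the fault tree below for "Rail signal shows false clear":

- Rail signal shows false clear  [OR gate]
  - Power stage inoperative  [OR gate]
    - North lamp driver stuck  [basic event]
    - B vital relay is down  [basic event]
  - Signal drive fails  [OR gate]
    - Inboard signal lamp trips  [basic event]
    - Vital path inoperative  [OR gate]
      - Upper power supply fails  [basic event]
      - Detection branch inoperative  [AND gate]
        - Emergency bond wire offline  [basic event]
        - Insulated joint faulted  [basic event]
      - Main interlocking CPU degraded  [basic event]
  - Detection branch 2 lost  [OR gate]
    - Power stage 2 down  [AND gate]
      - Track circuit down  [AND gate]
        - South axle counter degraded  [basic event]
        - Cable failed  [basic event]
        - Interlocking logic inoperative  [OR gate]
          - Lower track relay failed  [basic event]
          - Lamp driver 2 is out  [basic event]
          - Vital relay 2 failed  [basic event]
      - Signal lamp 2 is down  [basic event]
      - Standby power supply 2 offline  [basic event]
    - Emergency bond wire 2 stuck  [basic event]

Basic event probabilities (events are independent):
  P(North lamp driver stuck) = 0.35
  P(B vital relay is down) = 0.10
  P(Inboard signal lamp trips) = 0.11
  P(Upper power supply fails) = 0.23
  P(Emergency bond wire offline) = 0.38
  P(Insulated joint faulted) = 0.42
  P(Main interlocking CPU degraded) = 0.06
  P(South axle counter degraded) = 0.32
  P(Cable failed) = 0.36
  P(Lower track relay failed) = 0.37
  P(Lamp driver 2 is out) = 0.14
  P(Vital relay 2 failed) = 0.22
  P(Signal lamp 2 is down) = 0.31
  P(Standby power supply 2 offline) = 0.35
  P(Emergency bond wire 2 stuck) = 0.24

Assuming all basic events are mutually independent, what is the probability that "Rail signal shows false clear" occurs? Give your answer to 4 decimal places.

P(Power stage inoperative) [OR] = 1 − (1−0.35) × (1−0.10) = 0.415000
P(Detection branch inoperative) [AND] = 0.38 × 0.42 = 0.159600
P(Vital path inoperative) [OR] = 1 − (1−0.23) × (1−0.159600) × (1−0.06) = 0.391718
P(Signal drive fails) [OR] = 1 − (1−0.11) × (1−0.391718) = 0.458629
P(Interlocking logic inoperative) [OR] = 1 − (1−0.37) × (1−0.14) × (1−0.22) = 0.577396
P(Track circuit down) [AND] = 0.32 × 0.36 × 0.577396 = 0.066516
P(Power stage 2 down) [AND] = 0.066516 × 0.31 × 0.35 = 0.007217
P(Detection branch 2 lost) [OR] = 1 − (1−0.007217) × (1−0.24) = 0.245485
P(Rail signal shows false clear) [OR] = 1 − (1−0.415000) × (1−0.458629) × (1−0.245485) = 0.761044
Rounded to 4 decimal places: P(Rail signal shows false clear) ≈ 0.7610.

0.7610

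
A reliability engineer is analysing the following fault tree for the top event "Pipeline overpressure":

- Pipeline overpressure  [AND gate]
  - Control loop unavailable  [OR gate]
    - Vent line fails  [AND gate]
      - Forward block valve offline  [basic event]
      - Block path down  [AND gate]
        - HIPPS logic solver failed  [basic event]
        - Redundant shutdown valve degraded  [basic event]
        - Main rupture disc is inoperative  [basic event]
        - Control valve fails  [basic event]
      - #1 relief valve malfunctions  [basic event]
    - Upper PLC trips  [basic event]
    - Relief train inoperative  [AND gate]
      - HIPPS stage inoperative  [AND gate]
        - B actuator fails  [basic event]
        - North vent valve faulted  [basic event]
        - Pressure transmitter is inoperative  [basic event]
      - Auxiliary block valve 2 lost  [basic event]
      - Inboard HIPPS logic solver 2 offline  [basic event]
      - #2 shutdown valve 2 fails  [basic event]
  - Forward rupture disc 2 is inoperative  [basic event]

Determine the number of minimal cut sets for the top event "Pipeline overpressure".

3

Block path down [AND]: one cut set from each child combined → 1 × 1 × 1 × 1 = 1 cut set(s).
Vent line fails [AND]: one cut set from each child combined → 1 × 1 × 1 = 1 cut set(s).
HIPPS stage inoperative [AND]: one cut set from each child combined → 1 × 1 × 1 = 1 cut set(s).
Relief train inoperative [AND]: one cut set from each child combined → 1 × 1 × 1 × 1 = 1 cut set(s).
Control loop unavailable [OR]: union of children's cut sets → 3 cut set(s).
Pipeline overpressure [AND]: one cut set from each child combined → 3 × 1 = 3 cut set(s).
Minimal cut sets: {#1 relief valve malfunctions, Control valve fails, Forward block valve offline, Forward rupture disc 2 is inoperative, HIPPS logic solver failed, Main rupture disc is inoperative, Redundant shutdown valve degraded}; {Forward rupture disc 2 is inoperative, Upper PLC trips}; {#2 shutdown valve 2 fails, Auxiliary block valve 2 lost, B actuator fails, Forward rupture disc 2 is inoperative, Inboard HIPPS logic solver 2 offline, North vent valve faulted, Pressure transmitter is inoperative}.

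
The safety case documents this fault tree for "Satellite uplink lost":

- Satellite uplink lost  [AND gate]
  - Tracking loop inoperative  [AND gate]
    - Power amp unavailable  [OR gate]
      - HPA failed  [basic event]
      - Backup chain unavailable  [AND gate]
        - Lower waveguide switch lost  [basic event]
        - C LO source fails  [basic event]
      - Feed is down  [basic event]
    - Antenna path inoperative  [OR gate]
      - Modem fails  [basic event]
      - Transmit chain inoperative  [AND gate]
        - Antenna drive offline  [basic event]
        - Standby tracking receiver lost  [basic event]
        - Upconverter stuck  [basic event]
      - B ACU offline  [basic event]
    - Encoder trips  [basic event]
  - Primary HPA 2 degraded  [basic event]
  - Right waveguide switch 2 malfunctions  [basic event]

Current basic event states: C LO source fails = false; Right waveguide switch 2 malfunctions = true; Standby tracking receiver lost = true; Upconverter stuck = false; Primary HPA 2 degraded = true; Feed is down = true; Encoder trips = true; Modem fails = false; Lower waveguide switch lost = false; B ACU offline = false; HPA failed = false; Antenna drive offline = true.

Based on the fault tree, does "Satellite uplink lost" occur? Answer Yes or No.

No

Backup chain unavailable [AND]: Lower waveguide switch lost=not, C LO source fails=not → not all inputs occur → does not occur.
Power amp unavailable [OR]: HPA failed=not, Backup chain unavailable=not, Feed is down=occurs → at least one input occurs → occurs.
Transmit chain inoperative [AND]: Antenna drive offline=occurs, Standby tracking receiver lost=occurs, Upconverter stuck=not → not all inputs occur → does not occur.
Antenna path inoperative [OR]: Modem fails=not, Transmit chain inoperative=not, B ACU offline=not → no input occurs → does not occur.
Tracking loop inoperative [AND]: Power amp unavailable=occurs, Antenna path inoperative=not, Encoder trips=occurs → not all inputs occur → does not occur.
Satellite uplink lost [AND]: Tracking loop inoperative=not, Primary HPA 2 degraded=occurs, Right waveguide switch 2 malfunctions=occurs → not all inputs occur → does not occur.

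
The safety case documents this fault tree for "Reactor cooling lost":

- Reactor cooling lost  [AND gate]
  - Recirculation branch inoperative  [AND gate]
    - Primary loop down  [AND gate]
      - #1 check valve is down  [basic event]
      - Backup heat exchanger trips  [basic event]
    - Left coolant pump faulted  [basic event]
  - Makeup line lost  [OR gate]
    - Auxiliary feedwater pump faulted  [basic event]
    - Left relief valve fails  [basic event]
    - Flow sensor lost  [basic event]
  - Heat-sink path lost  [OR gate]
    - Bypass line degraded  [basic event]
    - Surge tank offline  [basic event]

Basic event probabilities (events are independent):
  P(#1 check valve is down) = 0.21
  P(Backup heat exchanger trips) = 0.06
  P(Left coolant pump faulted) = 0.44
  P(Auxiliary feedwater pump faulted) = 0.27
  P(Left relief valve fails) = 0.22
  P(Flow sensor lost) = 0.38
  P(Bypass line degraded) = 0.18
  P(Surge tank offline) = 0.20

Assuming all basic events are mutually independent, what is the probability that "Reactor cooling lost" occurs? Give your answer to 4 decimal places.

0.0012

P(Primary loop down) [AND] = 0.21 × 0.06 = 0.012600
P(Recirculation branch inoperative) [AND] = 0.012600 × 0.44 = 0.005544
P(Makeup line lost) [OR] = 1 − (1−0.27) × (1−0.22) × (1−0.38) = 0.646972
P(Heat-sink path lost) [OR] = 1 − (1−0.18) × (1−0.20) = 0.344000
P(Reactor cooling lost) [AND] = 0.005544 × 0.646972 × 0.344000 = 0.001234
Rounded to 4 decimal places: P(Reactor cooling lost) ≈ 0.0012.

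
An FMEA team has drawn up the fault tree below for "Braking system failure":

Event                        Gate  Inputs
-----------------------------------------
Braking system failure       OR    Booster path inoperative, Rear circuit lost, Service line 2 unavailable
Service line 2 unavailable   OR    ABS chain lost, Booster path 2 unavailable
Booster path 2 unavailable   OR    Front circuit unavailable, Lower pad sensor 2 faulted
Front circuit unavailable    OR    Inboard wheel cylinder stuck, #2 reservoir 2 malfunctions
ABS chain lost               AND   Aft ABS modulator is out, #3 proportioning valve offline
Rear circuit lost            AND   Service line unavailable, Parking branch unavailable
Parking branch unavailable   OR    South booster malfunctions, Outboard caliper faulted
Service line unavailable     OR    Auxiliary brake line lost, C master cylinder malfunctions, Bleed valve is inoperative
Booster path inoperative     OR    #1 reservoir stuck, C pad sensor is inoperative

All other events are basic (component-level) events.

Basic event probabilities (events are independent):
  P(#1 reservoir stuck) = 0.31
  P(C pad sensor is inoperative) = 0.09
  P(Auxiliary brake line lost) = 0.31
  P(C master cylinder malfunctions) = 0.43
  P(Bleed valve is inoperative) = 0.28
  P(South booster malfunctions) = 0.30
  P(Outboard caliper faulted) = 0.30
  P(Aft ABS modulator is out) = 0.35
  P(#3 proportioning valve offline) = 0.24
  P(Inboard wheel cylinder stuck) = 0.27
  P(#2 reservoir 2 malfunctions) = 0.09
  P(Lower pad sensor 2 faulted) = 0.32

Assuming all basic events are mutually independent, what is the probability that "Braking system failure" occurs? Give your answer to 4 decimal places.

P(Booster path inoperative) [OR] = 1 − (1−0.31) × (1−0.09) = 0.372100
P(Service line unavailable) [OR] = 1 − (1−0.31) × (1−0.43) × (1−0.28) = 0.716824
P(Parking branch unavailable) [OR] = 1 − (1−0.30) × (1−0.30) = 0.510000
P(Rear circuit lost) [AND] = 0.716824 × 0.510000 = 0.365580
P(ABS chain lost) [AND] = 0.35 × 0.24 = 0.084000
P(Front circuit unavailable) [OR] = 1 − (1−0.27) × (1−0.09) = 0.335700
P(Booster path 2 unavailable) [OR] = 1 − (1−0.335700) × (1−0.32) = 0.548276
P(Service line 2 unavailable) [OR] = 1 − (1−0.084000) × (1−0.548276) = 0.586221
P(Braking system failure) [OR] = 1 − (1−0.372100) × (1−0.365580) × (1−0.586221) = 0.835170
Rounded to 4 decimal places: P(Braking system failure) ≈ 0.8352.

0.8352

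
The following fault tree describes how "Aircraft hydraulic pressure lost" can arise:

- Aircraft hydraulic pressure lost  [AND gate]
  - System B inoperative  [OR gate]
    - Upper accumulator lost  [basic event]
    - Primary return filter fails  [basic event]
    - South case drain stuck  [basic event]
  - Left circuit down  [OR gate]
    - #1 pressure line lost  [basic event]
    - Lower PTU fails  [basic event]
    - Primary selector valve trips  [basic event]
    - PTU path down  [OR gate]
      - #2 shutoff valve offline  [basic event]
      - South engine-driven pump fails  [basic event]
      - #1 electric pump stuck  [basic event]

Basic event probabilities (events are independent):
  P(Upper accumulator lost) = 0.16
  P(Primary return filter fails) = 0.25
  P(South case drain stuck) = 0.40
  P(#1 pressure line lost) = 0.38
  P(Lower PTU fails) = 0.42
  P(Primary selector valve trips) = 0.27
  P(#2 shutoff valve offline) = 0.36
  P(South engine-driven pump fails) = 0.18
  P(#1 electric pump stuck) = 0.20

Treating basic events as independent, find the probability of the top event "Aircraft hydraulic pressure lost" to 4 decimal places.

P(System B inoperative) [OR] = 1 − (1−0.16) × (1−0.25) × (1−0.40) = 0.622000
P(PTU path down) [OR] = 1 − (1−0.36) × (1−0.18) × (1−0.20) = 0.580160
P(Left circuit down) [OR] = 1 − (1−0.38) × (1−0.42) × (1−0.27) × (1−0.580160) = 0.889789
P(Aircraft hydraulic pressure lost) [AND] = 0.622000 × 0.889789 = 0.553449
Rounded to 4 decimal places: P(Aircraft hydraulic pressure lost) ≈ 0.5534.

0.5534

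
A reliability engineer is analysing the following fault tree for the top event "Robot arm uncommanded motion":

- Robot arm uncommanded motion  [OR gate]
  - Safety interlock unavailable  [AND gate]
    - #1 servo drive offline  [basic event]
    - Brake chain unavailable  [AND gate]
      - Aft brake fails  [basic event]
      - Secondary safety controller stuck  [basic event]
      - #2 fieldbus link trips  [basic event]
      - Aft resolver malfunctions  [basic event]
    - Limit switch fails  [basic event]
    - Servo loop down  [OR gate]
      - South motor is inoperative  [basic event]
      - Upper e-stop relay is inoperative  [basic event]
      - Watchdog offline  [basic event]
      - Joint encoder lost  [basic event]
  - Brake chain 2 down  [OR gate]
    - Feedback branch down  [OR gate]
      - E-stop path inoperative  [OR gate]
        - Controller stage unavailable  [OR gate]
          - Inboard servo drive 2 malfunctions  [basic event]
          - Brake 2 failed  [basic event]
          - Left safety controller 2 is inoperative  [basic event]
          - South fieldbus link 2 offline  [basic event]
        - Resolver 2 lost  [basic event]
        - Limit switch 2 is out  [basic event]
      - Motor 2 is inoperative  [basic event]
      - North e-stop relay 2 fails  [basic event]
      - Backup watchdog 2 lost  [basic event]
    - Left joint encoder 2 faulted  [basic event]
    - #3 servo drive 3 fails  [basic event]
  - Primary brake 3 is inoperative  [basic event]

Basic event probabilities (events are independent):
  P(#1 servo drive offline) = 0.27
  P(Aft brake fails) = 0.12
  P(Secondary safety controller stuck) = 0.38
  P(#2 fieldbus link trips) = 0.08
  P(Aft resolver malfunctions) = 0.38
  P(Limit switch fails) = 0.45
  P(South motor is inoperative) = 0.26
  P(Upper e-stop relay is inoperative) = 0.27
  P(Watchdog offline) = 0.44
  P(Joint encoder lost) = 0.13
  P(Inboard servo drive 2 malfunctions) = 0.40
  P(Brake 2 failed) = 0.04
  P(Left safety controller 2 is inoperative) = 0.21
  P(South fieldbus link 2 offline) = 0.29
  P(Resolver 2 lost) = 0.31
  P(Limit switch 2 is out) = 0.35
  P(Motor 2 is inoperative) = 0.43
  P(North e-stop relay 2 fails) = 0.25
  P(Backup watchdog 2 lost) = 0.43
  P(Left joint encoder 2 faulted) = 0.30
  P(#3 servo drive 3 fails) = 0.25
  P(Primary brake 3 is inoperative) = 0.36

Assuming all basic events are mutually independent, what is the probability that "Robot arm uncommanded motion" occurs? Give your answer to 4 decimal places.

P(Brake chain unavailable) [AND] = 0.12 × 0.38 × 0.08 × 0.38 = 0.001386
P(Servo loop down) [OR] = 1 − (1−0.26) × (1−0.27) × (1−0.44) × (1−0.13) = 0.736815
P(Safety interlock unavailable) [AND] = 0.27 × 0.001386 × 0.45 × 0.736815 = 0.000124
P(Controller stage unavailable) [OR] = 1 − (1−0.40) × (1−0.04) × (1−0.21) × (1−0.29) = 0.676922
P(E-stop path inoperative) [OR] = 1 − (1−0.676922) × (1−0.31) × (1−0.35) = 0.855100
P(Feedback branch down) [OR] = 1 − (1−0.855100) × (1−0.43) × (1−0.25) × (1−0.43) = 0.964691
P(Brake chain 2 down) [OR] = 1 − (1−0.964691) × (1−0.30) × (1−0.25) = 0.981463
P(Robot arm uncommanded motion) [OR] = 1 − (1−0.000124) × (1−0.981463) × (1−0.36) = 0.988138
Rounded to 4 decimal places: P(Robot arm uncommanded motion) ≈ 0.9881.

0.9881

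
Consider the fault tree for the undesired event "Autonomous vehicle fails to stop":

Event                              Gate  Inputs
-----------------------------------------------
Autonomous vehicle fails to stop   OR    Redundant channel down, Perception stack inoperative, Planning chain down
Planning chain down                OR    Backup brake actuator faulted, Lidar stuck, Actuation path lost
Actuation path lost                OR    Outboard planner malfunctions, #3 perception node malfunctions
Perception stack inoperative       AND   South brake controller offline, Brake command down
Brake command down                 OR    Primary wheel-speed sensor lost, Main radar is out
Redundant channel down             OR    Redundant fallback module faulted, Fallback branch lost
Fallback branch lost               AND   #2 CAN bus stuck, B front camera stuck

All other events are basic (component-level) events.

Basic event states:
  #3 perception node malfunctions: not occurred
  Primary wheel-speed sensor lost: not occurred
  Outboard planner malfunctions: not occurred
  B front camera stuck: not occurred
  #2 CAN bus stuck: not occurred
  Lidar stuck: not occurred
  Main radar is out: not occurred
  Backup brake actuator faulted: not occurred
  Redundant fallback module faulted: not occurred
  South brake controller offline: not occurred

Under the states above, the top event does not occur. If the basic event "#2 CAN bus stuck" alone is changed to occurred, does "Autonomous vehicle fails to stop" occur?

No

Counterfactual: set "#2 CAN bus stuck" to occurred.
Fallback branch lost [AND]: #2 CAN bus stuck=occurs, B front camera stuck=not → not all inputs occur → does not occur.
Redundant channel down [OR]: Redundant fallback module faulted=not, Fallback branch lost=not → no input occurs → does not occur.
Brake command down [OR]: Primary wheel-speed sensor lost=not, Main radar is out=not → no input occurs → does not occur.
Perception stack inoperative [AND]: South brake controller offline=not, Brake command down=not → not all inputs occur → does not occur.
Actuation path lost [OR]: Outboard planner malfunctions=not, #3 perception node malfunctions=not → no input occurs → does not occur.
Planning chain down [OR]: Backup brake actuator faulted=not, Lidar stuck=not, Actuation path lost=not → no input occurs → does not occur.
Autonomous vehicle fails to stop [OR]: Redundant channel down=not, Perception stack inoperative=not, Planning chain down=not → no input occurs → does not occur.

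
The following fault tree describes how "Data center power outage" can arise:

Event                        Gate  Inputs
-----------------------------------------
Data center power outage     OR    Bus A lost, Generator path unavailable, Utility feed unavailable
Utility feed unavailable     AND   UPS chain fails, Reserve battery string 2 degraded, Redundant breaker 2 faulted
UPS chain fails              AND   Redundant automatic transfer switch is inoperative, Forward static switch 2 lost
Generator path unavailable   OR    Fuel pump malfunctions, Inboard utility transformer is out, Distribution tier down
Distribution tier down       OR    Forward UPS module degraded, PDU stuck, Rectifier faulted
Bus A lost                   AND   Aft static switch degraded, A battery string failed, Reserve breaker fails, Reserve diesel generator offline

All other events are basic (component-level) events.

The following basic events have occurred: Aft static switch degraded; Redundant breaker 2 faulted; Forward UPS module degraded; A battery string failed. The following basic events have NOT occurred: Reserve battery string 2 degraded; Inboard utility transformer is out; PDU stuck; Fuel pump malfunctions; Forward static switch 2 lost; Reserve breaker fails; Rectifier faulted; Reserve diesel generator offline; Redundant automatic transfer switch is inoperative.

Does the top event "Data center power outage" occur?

Bus A lost [AND]: Aft static switch degraded=occurs, A battery string failed=occurs, Reserve breaker fails=not, Reserve diesel generator offline=not → not all inputs occur → does not occur.
Distribution tier down [OR]: Forward UPS module degraded=occurs, PDU stuck=not, Rectifier faulted=not → at least one input occurs → occurs.
Generator path unavailable [OR]: Fuel pump malfunctions=not, Inboard utility transformer is out=not, Distribution tier down=occurs → at least one input occurs → occurs.
UPS chain fails [AND]: Redundant automatic transfer switch is inoperative=not, Forward static switch 2 lost=not → not all inputs occur → does not occur.
Utility feed unavailable [AND]: UPS chain fails=not, Reserve battery string 2 degraded=not, Redundant breaker 2 faulted=occurs → not all inputs occur → does not occur.
Data center power outage [OR]: Bus A lost=not, Generator path unavailable=occurs, Utility feed unavailable=not → at least one input occurs → occurs.

Yes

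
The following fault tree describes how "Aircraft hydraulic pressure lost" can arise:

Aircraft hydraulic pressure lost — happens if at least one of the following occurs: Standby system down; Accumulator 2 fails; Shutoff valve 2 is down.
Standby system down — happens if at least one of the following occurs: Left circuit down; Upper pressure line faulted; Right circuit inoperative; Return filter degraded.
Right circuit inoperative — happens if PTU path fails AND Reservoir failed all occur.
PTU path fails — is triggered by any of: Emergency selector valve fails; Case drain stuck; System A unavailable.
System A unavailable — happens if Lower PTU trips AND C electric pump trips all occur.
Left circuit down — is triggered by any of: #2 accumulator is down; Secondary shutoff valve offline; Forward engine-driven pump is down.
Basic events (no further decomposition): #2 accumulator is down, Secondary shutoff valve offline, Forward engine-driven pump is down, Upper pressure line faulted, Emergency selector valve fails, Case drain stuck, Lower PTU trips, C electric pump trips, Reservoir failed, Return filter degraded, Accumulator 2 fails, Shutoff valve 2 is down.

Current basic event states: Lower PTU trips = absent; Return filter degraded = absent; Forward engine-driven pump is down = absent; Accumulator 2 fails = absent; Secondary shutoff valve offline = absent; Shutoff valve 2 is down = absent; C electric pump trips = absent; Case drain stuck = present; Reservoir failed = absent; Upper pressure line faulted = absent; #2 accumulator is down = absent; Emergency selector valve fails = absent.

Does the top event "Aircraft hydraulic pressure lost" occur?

No

Left circuit down [OR]: #2 accumulator is down=not, Secondary shutoff valve offline=not, Forward engine-driven pump is down=not → no input occurs → does not occur.
System A unavailable [AND]: Lower PTU trips=not, C electric pump trips=not → not all inputs occur → does not occur.
PTU path fails [OR]: Emergency selector valve fails=not, Case drain stuck=occurs, System A unavailable=not → at least one input occurs → occurs.
Right circuit inoperative [AND]: PTU path fails=occurs, Reservoir failed=not → not all inputs occur → does not occur.
Standby system down [OR]: Left circuit down=not, Upper pressure line faulted=not, Right circuit inoperative=not, Return filter degraded=not → no input occurs → does not occur.
Aircraft hydraulic pressure lost [OR]: Standby system down=not, Accumulator 2 fails=not, Shutoff valve 2 is down=not → no input occurs → does not occur.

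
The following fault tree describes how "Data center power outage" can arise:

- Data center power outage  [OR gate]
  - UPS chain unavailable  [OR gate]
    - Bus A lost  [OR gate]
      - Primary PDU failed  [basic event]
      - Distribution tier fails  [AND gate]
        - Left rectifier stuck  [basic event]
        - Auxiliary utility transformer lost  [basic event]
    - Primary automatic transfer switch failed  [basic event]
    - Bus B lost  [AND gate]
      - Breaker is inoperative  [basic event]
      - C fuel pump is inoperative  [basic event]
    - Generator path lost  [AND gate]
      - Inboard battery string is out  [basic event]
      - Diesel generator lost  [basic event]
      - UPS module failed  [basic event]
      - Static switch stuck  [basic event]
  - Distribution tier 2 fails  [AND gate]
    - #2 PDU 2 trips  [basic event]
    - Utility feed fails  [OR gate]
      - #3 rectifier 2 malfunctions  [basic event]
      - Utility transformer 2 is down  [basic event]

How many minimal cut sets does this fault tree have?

Distribution tier fails [AND]: one cut set from each child combined → 1 × 1 = 1 cut set(s).
Bus A lost [OR]: union of children's cut sets → 2 cut set(s).
Bus B lost [AND]: one cut set from each child combined → 1 × 1 = 1 cut set(s).
Generator path lost [AND]: one cut set from each child combined → 1 × 1 × 1 × 1 = 1 cut set(s).
UPS chain unavailable [OR]: union of children's cut sets → 5 cut set(s).
Utility feed fails [OR]: union of children's cut sets → 2 cut set(s).
Distribution tier 2 fails [AND]: one cut set from each child combined → 1 × 2 = 2 cut set(s).
Data center power outage [OR]: union of children's cut sets → 7 cut set(s).
Minimal cut sets: {Primary PDU failed}; {Auxiliary utility transformer lost, Left rectifier stuck}; {Primary automatic transfer switch failed}; {Breaker is inoperative, C fuel pump is inoperative}; {Diesel generator lost, Inboard battery string is out, Static switch stuck, UPS module failed}; {#2 PDU 2 trips, #3 rectifier 2 malfunctions}; {#2 PDU 2 trips, Utility transformer 2 is down}.

7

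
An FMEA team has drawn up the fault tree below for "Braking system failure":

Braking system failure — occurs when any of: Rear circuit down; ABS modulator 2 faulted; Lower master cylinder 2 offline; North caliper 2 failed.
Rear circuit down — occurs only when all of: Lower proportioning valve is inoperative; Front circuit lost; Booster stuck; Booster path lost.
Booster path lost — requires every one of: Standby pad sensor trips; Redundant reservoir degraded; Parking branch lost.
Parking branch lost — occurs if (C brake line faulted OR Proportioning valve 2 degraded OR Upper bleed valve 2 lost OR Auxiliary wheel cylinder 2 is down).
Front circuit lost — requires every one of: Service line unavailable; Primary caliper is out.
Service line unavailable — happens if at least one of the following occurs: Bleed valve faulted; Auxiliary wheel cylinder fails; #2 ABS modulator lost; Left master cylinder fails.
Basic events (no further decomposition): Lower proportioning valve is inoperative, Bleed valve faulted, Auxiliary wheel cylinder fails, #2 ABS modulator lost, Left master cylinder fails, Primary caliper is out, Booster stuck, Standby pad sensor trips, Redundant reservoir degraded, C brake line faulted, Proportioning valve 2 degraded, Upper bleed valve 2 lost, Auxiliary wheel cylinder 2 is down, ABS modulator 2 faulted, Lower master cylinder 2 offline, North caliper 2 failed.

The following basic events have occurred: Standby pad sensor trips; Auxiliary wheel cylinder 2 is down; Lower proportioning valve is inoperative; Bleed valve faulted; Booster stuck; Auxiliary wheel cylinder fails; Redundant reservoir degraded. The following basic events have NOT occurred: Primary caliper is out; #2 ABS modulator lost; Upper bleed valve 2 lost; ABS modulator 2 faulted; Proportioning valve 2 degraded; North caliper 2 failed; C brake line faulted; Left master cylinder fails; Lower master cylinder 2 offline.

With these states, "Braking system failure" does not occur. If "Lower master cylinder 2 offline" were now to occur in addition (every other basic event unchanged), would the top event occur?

Yes

Counterfactual: set "Lower master cylinder 2 offline" to occurred.
Service line unavailable [OR]: Bleed valve faulted=occurs, Auxiliary wheel cylinder fails=occurs, #2 ABS modulator lost=not, Left master cylinder fails=not → at least one input occurs → occurs.
Front circuit lost [AND]: Service line unavailable=occurs, Primary caliper is out=not → not all inputs occur → does not occur.
Parking branch lost [OR]: C brake line faulted=not, Proportioning valve 2 degraded=not, Upper bleed valve 2 lost=not, Auxiliary wheel cylinder 2 is down=occurs → at least one input occurs → occurs.
Booster path lost [AND]: Standby pad sensor trips=occurs, Redundant reservoir degraded=occurs, Parking branch lost=occurs → all inputs occur → occurs.
Rear circuit down [AND]: Lower proportioning valve is inoperative=occurs, Front circuit lost=not, Booster stuck=occurs, Booster path lost=occurs → not all inputs occur → does not occur.
Braking system failure [OR]: Rear circuit down=not, ABS modulator 2 faulted=not, Lower master cylinder 2 offline=occurs, North caliper 2 failed=not → at least one input occurs → occurs.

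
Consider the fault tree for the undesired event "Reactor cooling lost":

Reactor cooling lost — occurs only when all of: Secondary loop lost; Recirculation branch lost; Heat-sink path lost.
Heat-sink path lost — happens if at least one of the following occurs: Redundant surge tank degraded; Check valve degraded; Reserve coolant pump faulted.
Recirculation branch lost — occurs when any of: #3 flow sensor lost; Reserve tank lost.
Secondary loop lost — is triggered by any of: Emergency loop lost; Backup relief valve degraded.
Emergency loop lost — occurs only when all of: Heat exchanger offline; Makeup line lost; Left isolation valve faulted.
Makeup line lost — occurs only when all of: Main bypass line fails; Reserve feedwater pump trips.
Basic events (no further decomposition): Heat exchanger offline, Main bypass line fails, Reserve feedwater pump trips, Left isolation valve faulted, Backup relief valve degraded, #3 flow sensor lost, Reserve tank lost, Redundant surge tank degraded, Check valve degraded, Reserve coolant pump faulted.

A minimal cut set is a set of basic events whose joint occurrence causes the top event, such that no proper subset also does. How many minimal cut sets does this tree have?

12

Makeup line lost [AND]: one cut set from each child combined → 1 × 1 = 1 cut set(s).
Emergency loop lost [AND]: one cut set from each child combined → 1 × 1 × 1 = 1 cut set(s).
Secondary loop lost [OR]: union of children's cut sets → 2 cut set(s).
Recirculation branch lost [OR]: union of children's cut sets → 2 cut set(s).
Heat-sink path lost [OR]: union of children's cut sets → 3 cut set(s).
Reactor cooling lost [AND]: one cut set from each child combined → 2 × 2 × 3 = 12 cut set(s).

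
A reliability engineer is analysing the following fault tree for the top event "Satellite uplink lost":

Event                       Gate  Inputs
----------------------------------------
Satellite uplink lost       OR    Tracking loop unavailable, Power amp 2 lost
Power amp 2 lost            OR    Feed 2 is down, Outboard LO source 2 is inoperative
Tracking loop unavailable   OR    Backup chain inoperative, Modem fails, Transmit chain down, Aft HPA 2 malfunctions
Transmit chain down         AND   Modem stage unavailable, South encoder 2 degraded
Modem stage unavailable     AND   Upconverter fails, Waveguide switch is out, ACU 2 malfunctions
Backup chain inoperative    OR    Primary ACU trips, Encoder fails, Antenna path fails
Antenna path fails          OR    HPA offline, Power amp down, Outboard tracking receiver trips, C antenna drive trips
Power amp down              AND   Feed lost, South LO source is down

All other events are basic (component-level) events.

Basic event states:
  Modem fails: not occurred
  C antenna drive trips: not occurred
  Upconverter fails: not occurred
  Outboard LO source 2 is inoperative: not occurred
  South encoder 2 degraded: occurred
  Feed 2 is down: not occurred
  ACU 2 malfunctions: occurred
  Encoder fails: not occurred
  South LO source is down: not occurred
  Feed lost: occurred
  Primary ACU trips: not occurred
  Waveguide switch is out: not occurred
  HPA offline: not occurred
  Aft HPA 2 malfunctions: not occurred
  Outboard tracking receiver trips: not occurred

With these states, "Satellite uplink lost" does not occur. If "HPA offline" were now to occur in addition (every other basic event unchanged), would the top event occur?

Yes

Counterfactual: set "HPA offline" to occurred.
Power amp down [AND]: Feed lost=occurs, South LO source is down=not → not all inputs occur → does not occur.
Antenna path fails [OR]: HPA offline=occurs, Power amp down=not, Outboard tracking receiver trips=not, C antenna drive trips=not → at least one input occurs → occurs.
Backup chain inoperative [OR]: Primary ACU trips=not, Encoder fails=not, Antenna path fails=occurs → at least one input occurs → occurs.
Modem stage unavailable [AND]: Upconverter fails=not, Waveguide switch is out=not, ACU 2 malfunctions=occurs → not all inputs occur → does not occur.
Transmit chain down [AND]: Modem stage unavailable=not, South encoder 2 degraded=occurs → not all inputs occur → does not occur.
Tracking loop unavailable [OR]: Backup chain inoperative=occurs, Modem fails=not, Transmit chain down=not, Aft HPA 2 malfunctions=not → at least one input occurs → occurs.
Power amp 2 lost [OR]: Feed 2 is down=not, Outboard LO source 2 is inoperative=not → no input occurs → does not occur.
Satellite uplink lost [OR]: Tracking loop unavailable=occurs, Power amp 2 lost=not → at least one input occurs → occurs.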